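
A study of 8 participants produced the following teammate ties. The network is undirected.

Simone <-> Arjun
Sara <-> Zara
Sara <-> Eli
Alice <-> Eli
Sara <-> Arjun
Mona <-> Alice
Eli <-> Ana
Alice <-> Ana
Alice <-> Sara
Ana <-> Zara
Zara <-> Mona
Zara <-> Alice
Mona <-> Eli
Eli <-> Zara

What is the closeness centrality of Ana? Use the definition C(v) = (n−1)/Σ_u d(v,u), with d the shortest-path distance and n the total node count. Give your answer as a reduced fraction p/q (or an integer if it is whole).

Distances from Ana: Alice:1, Arjun:3, Eli:1, Mona:2, Sara:2, Simone:4, Zara:1. Sum = 14.
n = 8, so closeness = 7/14 = 1/2.

1/2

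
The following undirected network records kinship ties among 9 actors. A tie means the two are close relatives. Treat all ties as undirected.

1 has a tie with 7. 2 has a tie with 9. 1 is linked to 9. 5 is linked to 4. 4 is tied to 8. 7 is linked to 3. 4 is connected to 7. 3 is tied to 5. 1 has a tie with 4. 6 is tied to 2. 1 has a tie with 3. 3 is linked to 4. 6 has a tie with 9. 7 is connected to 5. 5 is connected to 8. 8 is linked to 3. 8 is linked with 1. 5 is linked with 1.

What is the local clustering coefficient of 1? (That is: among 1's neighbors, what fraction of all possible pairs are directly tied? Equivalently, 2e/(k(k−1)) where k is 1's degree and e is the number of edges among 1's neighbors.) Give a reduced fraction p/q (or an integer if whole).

3/5

1's neighbors: 3, 4, 5, 7, 8, and 9 (k = 6).
Possible neighbor pairs: C(6,2) = 15. Edges among them: 3–4, 3–5, 3–7, 3–8, 4–5, 4–7, 4–8, 5–7, 5–8 → e = 9.
Clustering(1) = 9/15 = 3/5.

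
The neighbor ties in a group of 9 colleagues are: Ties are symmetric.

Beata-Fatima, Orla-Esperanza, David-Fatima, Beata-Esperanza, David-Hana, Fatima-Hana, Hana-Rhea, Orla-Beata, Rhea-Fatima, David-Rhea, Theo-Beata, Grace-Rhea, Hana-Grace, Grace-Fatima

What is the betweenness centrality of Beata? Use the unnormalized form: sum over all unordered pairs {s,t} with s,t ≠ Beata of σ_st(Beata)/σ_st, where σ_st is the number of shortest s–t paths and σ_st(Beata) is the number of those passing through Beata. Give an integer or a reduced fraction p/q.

Pairs whose geodesics pass through Beata — Theo–Esperanza: 1; Theo–Orla: 1; Theo–Rhea: 1; Theo–Grace: 1; Theo–Fatima: 1; Theo–Hana: 1; Theo–David: 1; Esperanza–Rhea: 1; Esperanza–Grace: 1; Esperanza–Fatima: 1; Esperanza–Hana: 1; Esperanza–David: 1; Orla–Rhea: 1; Orla–Grace: 1 … (+3 more pairs).
All other pairs contribute 0.
Summing the contributions gives betweenness(Beata) = 17.

17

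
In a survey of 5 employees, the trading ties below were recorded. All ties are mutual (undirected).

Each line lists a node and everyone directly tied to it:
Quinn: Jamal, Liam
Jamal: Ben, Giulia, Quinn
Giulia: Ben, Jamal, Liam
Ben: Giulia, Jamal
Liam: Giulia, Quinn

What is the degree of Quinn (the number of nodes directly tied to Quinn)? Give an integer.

Quinn is directly tied to Jamal and Liam. That is 2 neighbors, so the degree of Quinn is 2.

2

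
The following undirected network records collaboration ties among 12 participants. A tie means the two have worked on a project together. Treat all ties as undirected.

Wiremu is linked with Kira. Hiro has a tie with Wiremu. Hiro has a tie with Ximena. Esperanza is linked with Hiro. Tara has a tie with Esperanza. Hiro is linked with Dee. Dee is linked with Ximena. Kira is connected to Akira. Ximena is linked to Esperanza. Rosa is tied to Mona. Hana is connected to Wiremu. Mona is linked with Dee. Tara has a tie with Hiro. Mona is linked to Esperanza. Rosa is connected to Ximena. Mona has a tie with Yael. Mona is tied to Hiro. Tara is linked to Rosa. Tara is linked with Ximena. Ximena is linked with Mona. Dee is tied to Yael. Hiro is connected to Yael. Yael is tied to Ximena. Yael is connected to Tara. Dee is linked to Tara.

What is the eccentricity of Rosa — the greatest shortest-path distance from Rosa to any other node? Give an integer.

Distances from Rosa: Akira:5, Dee:2, Esperanza:2, Hana:4, Hiro:2, Kira:4, Mona:1, Tara:1, Wiremu:3, Ximena:1, Yael:2.
The largest is 5 (to Akira), so the eccentricity of Rosa is 5.

5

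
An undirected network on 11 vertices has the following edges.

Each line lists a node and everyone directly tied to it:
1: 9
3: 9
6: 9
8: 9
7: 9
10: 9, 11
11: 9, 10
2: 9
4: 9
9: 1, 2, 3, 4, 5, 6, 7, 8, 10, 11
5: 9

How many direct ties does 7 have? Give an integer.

1

7 is directly tied to 9. That is 1 neighbor, so the degree of 7 is 1.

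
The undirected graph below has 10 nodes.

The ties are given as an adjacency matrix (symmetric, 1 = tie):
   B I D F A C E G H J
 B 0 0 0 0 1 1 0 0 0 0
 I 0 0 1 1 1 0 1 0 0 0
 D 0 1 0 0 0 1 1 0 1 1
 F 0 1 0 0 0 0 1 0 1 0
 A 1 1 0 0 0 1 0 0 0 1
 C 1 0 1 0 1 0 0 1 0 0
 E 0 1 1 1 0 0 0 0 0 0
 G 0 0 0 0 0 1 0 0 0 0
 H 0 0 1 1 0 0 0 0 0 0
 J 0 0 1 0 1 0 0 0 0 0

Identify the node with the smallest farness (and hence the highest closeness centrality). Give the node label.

Farness (sum of distances to all others) for each node — A:15, B:19, C:15, D:13, E:17, F:20, G:23, H:19, I:15, J:18.
The smallest farness is 13, for D, so D has the highest closeness.

D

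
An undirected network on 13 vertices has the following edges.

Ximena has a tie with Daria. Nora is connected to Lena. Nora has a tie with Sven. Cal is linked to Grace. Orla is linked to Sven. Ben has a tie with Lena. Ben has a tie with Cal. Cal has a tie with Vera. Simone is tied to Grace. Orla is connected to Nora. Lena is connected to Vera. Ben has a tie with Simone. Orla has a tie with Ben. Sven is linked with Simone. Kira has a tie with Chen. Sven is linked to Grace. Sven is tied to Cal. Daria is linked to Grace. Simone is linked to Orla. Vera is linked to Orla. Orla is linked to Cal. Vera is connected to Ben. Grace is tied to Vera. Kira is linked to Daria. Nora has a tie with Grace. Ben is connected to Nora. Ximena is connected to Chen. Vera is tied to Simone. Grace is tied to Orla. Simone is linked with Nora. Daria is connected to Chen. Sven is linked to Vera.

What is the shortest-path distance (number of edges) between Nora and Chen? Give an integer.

3

One shortest route is Nora – Grace – Daria – Chen, which uses 3 edges, and at distance 2 from Nora we only reach {Cal, Daria, Vera}, which does not include Chen. So d(Nora,Chen) = 3.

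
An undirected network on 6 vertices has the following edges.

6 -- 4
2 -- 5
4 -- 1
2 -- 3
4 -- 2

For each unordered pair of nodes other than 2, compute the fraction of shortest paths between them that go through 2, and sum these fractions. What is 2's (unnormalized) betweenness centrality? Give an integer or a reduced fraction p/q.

7

Pairs whose geodesics pass through 2 — 4–5: 1; 4–3: 1; 5–1: 1; 5–6: 1; 5–3: 1; 1–3: 1; 6–3: 1.
All other pairs contribute 0.
Summing the contributions gives betweenness(2) = 7.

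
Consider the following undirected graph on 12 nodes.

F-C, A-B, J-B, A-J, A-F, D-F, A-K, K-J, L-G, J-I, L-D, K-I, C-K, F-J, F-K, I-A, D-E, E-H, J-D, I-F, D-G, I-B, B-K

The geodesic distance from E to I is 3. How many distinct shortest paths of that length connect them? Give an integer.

2

The shortest distance is 3. The length-3 paths are: E–D–F–I; E–D–J–I.
That gives 2 distinct shortest paths.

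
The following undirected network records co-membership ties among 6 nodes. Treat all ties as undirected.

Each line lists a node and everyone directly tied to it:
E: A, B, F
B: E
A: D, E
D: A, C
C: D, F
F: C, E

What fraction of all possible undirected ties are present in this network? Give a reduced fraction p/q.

There are 6 edges and 6 nodes, so the maximum possible is C(6,2) = 15.
Density = 6/15 = 2/5.

2/5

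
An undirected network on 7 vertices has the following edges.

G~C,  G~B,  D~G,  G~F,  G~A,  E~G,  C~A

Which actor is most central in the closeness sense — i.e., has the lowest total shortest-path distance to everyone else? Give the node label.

Farness (sum of distances to all others) for each node — A:10, B:11, C:10, D:11, E:11, F:11, G:6.
The smallest farness is 6, for G, so G has the highest closeness.

G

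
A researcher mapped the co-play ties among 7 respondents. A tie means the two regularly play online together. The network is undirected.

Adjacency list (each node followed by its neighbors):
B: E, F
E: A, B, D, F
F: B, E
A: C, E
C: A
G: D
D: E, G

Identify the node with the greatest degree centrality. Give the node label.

Degrees — A:2, B:2, C:1, D:2, E:4, F:2, G:1.
The maximum is 4, attained only by E.

E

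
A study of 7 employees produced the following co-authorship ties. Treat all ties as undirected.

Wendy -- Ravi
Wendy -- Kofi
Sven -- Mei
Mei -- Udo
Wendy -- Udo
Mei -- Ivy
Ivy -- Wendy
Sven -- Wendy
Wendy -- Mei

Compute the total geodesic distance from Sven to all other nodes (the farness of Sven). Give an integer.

10

Distances from Sven: Ivy:2, Kofi:2, Mei:1, Ravi:2, Udo:2, Wendy:1.
Sum = 2 + 2 + 1 + 2 + 2 + 1 = 10.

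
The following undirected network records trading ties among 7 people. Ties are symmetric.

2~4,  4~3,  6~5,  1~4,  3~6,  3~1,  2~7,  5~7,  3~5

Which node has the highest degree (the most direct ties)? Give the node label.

3

Degrees — 1:2, 2:2, 3:4, 4:3, 5:3, 6:2, 7:2.
The maximum is 4, attained only by 3.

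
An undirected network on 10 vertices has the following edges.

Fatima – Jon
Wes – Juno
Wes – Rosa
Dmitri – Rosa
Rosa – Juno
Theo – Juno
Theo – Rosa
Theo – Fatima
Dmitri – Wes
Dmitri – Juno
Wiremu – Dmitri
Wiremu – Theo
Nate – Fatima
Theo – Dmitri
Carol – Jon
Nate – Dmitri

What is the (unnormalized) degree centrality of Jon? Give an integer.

2

Jon is directly tied to Carol and Fatima. That is 2 neighbors, so the degree of Jon is 2.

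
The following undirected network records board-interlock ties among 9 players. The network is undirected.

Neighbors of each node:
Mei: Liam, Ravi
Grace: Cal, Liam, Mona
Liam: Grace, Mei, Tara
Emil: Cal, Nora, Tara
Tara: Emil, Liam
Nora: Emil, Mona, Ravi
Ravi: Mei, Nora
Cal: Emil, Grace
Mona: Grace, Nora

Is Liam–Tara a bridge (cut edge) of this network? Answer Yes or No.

No

Even without that edge, Liam still reaches Tara via Liam – Grace – Cal – Emil – Tara, so the network stays connected. Not a bridge.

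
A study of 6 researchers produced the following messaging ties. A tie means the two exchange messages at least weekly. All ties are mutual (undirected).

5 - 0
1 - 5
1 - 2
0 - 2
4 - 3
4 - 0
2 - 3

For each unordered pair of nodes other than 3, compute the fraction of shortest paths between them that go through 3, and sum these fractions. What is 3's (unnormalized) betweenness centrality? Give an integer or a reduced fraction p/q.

5/6

Pairs whose geodesics pass through 3 — 1–4: 1/3; 2–4: 1/2.
All other pairs contribute 0.
Summing the contributions gives betweenness(3) = 5/6.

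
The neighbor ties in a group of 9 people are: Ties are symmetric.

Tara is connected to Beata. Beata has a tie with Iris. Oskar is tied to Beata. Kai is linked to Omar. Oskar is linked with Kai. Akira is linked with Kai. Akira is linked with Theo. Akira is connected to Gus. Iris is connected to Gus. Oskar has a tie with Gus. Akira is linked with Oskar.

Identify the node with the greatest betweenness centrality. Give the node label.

Oskar

Unnormalized betweenness of each node: Akira:26/3, Beata:49/6, Gus:23/6, Iris:1, Kai:7, Omar:0, Oskar:34/3, Tara:0, Theo:0.
Oskar has the largest value, 34/3, making it the main broker — the node through which the most shortest paths run.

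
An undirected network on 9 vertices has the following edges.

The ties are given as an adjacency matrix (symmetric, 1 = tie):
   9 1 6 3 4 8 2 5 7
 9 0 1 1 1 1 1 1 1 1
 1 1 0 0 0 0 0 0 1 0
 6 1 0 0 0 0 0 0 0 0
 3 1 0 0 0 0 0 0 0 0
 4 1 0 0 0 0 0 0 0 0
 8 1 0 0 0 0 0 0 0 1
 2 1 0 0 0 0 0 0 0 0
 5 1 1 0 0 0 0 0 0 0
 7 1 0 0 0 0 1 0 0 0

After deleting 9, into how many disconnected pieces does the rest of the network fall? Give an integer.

Without 9, the remaining ties split the others into: {1, 5}; {6}; {3}; {4}; {7, 8}; {2}.
That's 6 separate components.

6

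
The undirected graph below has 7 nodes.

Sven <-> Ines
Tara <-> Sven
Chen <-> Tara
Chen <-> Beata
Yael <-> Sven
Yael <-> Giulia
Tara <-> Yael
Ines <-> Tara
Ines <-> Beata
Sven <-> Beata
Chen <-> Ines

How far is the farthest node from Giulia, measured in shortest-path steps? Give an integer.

3

Distances from Giulia: Beata:3, Chen:3, Ines:3, Sven:2, Tara:2, Yael:1.
The largest is 3 (to Beata, Ines, and Chen), so the eccentricity of Giulia is 3.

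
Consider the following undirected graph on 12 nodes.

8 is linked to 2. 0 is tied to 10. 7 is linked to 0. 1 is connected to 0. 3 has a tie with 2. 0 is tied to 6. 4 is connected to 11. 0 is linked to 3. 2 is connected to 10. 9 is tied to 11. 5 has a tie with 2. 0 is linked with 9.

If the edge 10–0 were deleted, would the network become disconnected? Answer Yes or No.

Even without that edge, 10 still reaches 0 via 10 – 2 – 3 – 0, so the network stays connected. Not a bridge.

No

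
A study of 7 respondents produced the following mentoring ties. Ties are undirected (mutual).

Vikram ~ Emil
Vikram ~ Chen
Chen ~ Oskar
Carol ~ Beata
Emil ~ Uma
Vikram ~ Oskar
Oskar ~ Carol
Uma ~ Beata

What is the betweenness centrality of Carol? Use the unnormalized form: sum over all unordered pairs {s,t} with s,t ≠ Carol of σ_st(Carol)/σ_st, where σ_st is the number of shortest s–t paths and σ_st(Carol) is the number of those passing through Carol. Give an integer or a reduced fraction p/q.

3

Pairs whose geodesics pass through Carol — Uma–Oskar: 1/2; Vikram–Beata: 1/2; Chen–Beata: 1; Oskar–Beata: 1.
All other pairs contribute 0.
Summing the contributions gives betweenness(Carol) = 3.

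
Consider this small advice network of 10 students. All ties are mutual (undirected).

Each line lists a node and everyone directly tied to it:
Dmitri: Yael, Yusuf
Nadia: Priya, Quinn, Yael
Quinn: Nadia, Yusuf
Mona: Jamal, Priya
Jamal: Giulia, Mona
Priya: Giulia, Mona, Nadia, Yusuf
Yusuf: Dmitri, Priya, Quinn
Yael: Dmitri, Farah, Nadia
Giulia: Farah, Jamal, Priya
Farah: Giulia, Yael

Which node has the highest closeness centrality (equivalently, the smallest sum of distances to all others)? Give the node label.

Priya

Farness (sum of distances to all others) for each node — Dmitri:20, Farah:19, Giulia:17, Jamal:23, Mona:20, Nadia:16, Priya:14, Quinn:21, Yael:17, Yusuf:17.
The smallest farness is 14, for Priya, so Priya has the highest closeness.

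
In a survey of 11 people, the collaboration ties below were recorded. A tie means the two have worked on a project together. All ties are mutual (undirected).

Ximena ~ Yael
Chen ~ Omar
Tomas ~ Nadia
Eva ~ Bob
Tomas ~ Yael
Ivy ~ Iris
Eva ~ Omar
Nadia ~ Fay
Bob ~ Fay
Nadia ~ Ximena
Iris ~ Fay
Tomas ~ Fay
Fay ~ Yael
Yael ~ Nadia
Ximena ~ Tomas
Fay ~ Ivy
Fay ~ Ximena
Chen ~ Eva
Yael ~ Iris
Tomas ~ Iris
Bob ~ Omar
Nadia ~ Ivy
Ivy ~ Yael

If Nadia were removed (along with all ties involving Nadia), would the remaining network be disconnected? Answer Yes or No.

No

Even without Nadia, every remaining node can still reach every other (the residual graph is connected), so Nadia is not a cut vertex.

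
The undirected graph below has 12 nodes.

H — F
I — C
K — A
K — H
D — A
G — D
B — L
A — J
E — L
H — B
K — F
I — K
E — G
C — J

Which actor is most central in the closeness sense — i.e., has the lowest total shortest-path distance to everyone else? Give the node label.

Farness (sum of distances to all others) for each node — A:23, B:29, C:33, D:27, E:34, F:28, G:31, H:25, I:29, J:30, K:22, L:33.
The smallest farness is 22, for K, so K has the highest closeness.

K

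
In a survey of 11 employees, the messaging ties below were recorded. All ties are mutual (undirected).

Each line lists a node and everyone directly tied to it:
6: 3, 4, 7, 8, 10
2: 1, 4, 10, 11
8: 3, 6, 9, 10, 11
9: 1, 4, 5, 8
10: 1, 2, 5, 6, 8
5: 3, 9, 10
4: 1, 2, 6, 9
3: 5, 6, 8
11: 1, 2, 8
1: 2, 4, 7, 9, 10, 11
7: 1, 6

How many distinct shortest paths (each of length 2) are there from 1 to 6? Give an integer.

The shortest distance is 2. The length-2 paths are: 1–10–6; 1–4–6; 1–7–6.
That gives 3 distinct shortest paths.

3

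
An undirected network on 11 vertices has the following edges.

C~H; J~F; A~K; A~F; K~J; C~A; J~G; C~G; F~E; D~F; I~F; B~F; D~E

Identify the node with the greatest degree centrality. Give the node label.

Degrees — A:3, B:1, C:3, D:2, E:2, F:6, G:2, H:1, I:1, J:3, K:2.
The maximum is 6, attained only by F.

F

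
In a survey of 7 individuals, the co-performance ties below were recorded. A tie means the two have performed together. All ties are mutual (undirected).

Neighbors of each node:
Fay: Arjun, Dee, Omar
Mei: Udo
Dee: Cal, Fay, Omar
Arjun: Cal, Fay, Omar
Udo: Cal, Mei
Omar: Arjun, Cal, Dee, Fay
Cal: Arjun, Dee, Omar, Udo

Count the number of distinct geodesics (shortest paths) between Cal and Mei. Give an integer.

The shortest distance is 2, and the only length-2 path is Cal–Udo–Mei. So there is exactly 1 shortest path.

1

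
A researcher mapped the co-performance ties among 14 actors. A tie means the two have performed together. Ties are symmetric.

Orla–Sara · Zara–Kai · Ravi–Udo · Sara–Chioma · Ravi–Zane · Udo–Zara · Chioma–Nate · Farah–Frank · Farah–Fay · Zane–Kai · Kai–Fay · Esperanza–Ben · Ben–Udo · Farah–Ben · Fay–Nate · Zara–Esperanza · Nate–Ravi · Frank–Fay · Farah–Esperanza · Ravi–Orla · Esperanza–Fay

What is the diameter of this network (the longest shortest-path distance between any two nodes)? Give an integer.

4

Eccentricity of each node (its greatest distance to any other): Ben:4, Chioma:4, Esperanza:4, Farah:4, Fay:3, Frank:4, Kai:4, Nate:3, Orla:4, Ravi:3, Sara:4, Udo:3, Zane:3, Zara:4.
The maximum eccentricity is 4, realized for instance by the pair Frank–Orla via Frank – Fay – Nate – Ravi – Orla. So the diameter is 4.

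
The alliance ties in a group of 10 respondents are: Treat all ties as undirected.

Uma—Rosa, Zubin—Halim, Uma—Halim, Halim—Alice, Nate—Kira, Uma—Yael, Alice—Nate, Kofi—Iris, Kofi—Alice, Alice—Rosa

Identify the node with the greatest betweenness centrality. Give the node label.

Alice

Unnormalized betweenness of each node: Alice:25, Halim:13, Iris:0, Kira:0, Kofi:8, Nate:8, Rosa:5, Uma:9, Yael:0, Zubin:0.
Alice has the largest value, 25, making it the main broker — the node through which the most shortest paths run.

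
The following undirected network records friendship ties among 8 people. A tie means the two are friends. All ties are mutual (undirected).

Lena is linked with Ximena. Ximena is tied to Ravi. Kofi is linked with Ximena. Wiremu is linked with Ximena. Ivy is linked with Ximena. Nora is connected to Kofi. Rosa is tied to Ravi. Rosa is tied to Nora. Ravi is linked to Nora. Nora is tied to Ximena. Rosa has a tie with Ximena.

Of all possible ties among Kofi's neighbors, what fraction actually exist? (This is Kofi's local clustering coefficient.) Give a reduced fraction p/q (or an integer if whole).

Kofi's neighbors: Nora and Ximena (k = 2).
Possible neighbor pairs: C(2,2) = 1. Edges among them: Nora–Ximena → e = 1.
Clustering(Kofi) = 1/1.

1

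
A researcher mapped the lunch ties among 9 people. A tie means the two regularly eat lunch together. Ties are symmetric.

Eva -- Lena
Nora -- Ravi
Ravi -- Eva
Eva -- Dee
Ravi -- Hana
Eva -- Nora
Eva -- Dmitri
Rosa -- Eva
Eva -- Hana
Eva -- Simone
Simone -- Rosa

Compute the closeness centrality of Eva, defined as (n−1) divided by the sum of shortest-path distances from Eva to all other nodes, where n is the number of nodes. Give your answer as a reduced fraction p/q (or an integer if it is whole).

Distances from Eva: Dee:1, Dmitri:1, Hana:1, Lena:1, Nora:1, Ravi:1, Rosa:1, Simone:1. Sum = 8.
n = 9, so closeness = 8/8 = 1.

1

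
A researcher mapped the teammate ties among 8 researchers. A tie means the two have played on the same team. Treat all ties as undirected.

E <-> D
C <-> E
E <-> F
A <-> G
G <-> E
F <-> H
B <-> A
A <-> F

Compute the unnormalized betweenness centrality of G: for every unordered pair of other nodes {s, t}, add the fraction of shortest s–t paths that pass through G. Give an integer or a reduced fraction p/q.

Pairs whose geodesics pass through G — B–D: 1/2; B–C: 1/2; B–E: 1/2; D–A: 1/2; C–A: 1/2; E–A: 1/2.
All other pairs contribute 0.
Summing the contributions gives betweenness(G) = 3.

3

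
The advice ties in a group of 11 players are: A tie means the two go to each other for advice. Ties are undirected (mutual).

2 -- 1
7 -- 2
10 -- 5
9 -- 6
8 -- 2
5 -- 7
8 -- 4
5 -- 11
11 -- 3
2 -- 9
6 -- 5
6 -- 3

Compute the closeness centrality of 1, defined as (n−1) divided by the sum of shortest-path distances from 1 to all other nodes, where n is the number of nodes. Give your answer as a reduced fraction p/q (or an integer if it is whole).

Distances from 1: 2:1, 3:4, 4:3, 5:3, 6:3, 7:2, 8:2, 9:2, 10:4, 11:4. Sum = 28.
n = 11, so closeness = 10/28 = 5/14.

5/14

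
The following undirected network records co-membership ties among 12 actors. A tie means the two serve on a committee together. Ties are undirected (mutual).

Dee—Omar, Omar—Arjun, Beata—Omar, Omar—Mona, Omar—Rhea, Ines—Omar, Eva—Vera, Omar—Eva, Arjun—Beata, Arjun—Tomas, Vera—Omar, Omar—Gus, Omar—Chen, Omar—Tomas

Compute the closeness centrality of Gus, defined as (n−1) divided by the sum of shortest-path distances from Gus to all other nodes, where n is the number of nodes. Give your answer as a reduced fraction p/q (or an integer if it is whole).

Distances from Gus: Arjun:2, Beata:2, Chen:2, Dee:2, Eva:2, Ines:2, Mona:2, Omar:1, Rhea:2, Tomas:2, Vera:2. Sum = 21.
n = 12, so closeness = 11/21.

11/21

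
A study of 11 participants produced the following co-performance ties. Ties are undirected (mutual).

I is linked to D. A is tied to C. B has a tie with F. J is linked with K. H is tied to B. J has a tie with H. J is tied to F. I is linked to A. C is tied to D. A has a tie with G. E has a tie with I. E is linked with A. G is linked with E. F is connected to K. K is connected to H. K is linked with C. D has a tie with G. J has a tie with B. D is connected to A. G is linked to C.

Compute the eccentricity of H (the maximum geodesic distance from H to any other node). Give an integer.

Distances from H: A:3, B:1, C:2, D:3, E:4, F:2, G:3, I:4, J:1, K:1.
The largest is 4 (to E and I), so the eccentricity of H is 4.

4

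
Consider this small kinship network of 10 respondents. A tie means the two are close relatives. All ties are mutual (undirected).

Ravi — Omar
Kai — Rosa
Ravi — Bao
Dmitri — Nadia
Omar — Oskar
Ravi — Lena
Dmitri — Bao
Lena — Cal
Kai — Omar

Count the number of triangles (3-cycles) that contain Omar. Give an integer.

0

Omar's neighbors are Kai, Oskar, and Ravi, but none of them are tied to each other, so no triangle contains Omar.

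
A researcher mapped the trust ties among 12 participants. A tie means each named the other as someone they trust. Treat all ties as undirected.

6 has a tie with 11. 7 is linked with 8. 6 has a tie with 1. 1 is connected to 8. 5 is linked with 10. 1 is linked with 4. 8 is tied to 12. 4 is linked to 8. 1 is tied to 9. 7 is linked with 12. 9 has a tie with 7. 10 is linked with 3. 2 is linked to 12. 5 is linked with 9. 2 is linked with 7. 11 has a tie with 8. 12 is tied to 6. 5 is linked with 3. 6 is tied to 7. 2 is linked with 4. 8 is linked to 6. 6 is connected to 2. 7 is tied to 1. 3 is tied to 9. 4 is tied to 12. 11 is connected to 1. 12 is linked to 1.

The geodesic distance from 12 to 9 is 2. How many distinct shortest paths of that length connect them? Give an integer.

2

The shortest distance is 2. The length-2 paths are: 12–1–9; 12–7–9.
That gives 2 distinct shortest paths.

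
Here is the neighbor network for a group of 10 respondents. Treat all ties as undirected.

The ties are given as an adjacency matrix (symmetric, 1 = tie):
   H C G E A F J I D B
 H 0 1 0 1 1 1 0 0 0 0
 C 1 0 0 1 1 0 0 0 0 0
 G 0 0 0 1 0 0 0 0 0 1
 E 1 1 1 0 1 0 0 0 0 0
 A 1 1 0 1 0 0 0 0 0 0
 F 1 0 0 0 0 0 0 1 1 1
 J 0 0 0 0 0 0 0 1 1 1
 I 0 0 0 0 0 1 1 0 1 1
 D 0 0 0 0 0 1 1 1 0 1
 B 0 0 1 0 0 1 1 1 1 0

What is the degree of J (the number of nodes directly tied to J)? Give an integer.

3

J is directly tied to B, D, and I. That is 3 neighbors, so the degree of J is 3.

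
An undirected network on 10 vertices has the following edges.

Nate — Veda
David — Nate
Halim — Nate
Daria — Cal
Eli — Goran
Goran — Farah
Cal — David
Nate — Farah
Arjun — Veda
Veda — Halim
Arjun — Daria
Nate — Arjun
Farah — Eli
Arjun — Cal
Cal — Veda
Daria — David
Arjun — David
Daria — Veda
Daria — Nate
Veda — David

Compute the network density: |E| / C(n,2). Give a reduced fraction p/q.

4/9

There are 20 edges and 10 nodes, so the maximum possible is C(10,2) = 45.
Density = 20/45 = 4/9.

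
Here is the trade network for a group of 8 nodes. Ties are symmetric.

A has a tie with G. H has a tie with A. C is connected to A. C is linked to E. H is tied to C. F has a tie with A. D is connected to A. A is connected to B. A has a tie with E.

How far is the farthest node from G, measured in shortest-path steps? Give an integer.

2

Distances from G: A:1, B:2, C:2, D:2, E:2, F:2, H:2.
The largest is 2 (to F, B, C, H, E, and D), so the eccentricity of G is 2.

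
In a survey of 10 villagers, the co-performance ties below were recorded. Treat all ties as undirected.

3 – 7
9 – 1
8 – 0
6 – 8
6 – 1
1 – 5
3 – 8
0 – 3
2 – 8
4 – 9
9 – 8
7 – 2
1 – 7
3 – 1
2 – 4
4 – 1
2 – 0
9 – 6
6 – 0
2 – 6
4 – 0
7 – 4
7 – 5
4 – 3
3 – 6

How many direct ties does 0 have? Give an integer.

5

0 is directly tied to 2, 3, 4, 6, and 8. That is 5 neighbors, so the degree of 0 is 5.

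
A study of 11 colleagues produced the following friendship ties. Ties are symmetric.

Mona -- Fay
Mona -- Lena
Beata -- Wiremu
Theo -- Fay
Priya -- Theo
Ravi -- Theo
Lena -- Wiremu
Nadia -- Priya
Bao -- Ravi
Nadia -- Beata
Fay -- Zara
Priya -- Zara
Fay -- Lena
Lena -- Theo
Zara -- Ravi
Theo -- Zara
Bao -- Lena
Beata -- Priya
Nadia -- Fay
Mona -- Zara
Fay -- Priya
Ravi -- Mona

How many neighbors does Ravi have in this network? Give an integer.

4

Ravi is directly tied to Bao, Mona, Theo, and Zara. That is 4 neighbors, so the degree of Ravi is 4.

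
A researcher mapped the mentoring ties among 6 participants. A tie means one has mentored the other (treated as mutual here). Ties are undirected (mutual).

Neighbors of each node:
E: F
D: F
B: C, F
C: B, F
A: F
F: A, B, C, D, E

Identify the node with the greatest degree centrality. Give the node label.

F

Degrees — A:1, B:2, C:2, D:1, E:1, F:5.
The maximum is 5, attained only by F.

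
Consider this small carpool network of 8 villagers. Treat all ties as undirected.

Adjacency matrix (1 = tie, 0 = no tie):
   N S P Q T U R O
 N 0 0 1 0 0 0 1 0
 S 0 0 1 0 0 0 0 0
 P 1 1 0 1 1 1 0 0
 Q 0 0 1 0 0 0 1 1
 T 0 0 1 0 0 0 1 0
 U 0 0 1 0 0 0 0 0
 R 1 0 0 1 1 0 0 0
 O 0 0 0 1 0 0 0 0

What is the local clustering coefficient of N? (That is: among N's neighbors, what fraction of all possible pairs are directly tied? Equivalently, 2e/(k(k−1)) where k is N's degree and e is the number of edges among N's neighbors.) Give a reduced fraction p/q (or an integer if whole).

N's neighbors: P and R (k = 2).
Possible neighbor pairs: C(2,2) = 1. Edges among them: none → e = 0.
Clustering(N) = 0/1.

0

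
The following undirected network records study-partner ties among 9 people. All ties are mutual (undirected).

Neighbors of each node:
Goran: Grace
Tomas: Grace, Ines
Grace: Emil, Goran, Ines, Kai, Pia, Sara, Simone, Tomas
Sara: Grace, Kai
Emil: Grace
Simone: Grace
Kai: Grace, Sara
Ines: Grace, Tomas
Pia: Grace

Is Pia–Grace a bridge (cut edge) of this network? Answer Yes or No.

Without the Pia–Grace edge there is no alternate route between Pia and Grace, so the network disconnects. It is a bridge.

Yes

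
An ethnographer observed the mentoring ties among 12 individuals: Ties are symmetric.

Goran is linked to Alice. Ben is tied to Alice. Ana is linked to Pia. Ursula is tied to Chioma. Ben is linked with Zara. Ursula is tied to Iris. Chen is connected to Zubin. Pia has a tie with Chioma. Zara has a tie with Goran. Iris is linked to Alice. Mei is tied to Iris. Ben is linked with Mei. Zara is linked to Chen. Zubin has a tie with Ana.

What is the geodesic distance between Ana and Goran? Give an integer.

4

One shortest route is Ana – Zubin – Chen – Zara – Goran, which uses 4 edges, and at distance 3 from Ana we only reach {Ursula, Zara}, which does not include Goran. So d(Ana,Goran) = 4.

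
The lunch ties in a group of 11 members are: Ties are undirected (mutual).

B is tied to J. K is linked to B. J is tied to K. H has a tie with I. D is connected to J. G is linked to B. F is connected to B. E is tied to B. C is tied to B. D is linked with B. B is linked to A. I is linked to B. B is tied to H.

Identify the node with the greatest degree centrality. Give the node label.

B

Degrees — A:1, B:10, C:1, D:2, E:1, F:1, G:1, H:2, I:2, J:3, K:2.
The maximum is 10, attained only by B.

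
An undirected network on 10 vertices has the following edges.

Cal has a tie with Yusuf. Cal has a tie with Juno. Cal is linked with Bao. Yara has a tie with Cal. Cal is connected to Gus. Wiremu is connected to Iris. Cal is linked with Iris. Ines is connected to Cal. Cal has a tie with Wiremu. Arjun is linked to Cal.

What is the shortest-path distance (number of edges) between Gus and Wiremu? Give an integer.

One shortest route is Gus – Cal – Wiremu, which uses 2 edges, and Gus and Wiremu are not directly tied, so nothing shorter exists. So d(Gus,Wiremu) = 2.

2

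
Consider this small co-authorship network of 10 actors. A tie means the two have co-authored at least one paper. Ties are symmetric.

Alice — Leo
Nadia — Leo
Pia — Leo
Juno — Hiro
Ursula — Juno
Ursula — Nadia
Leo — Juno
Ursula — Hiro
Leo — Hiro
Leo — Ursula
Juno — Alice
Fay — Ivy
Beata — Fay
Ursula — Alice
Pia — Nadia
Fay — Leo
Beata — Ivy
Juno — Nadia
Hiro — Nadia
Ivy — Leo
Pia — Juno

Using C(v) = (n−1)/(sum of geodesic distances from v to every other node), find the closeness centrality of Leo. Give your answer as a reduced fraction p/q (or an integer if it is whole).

Distances from Leo: Alice:1, Beata:2, Fay:1, Hiro:1, Ivy:1, Juno:1, Nadia:1, Pia:1, Ursula:1. Sum = 10.
n = 10, so closeness = 9/10.

9/10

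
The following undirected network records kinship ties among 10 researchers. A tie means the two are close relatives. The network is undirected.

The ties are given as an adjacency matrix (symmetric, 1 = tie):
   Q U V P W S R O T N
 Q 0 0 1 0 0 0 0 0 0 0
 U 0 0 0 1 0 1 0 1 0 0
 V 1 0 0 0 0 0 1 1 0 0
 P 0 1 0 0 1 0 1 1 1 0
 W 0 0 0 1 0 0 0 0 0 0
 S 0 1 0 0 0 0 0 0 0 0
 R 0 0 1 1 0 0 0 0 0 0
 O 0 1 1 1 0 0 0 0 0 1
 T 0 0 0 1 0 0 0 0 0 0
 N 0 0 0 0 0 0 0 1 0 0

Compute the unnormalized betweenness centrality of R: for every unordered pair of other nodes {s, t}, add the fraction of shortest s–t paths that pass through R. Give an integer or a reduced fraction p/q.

Pairs whose geodesics pass through R — Q–P: 1/2; Q–W: 1/2; Q–T: 1/2; V–P: 1/2; V–W: 1/2; V–T: 1/2.
All other pairs contribute 0.
Summing the contributions gives betweenness(R) = 3.

3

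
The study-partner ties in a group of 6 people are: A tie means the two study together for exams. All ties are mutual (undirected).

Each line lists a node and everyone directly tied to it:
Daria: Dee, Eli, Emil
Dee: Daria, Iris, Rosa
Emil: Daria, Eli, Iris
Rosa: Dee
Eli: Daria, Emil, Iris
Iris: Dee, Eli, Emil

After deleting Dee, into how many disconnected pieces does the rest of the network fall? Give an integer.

Without Dee, the remaining ties split the others into: {Daria, Eli, Emil, Iris}; {Rosa}.
That's 2 separate components.

2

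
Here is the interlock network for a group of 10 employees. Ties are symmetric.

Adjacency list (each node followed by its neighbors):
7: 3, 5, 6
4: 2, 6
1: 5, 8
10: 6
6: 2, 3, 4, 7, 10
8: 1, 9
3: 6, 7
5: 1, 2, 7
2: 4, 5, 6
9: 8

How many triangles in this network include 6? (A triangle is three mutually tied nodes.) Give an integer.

6's neighbors: 2, 3, 4, 7, and 10.
Neighbor pairs that are themselves tied: 6–2–4; 6–3–7. Each forms one triangle with 6, for 2 in total.

2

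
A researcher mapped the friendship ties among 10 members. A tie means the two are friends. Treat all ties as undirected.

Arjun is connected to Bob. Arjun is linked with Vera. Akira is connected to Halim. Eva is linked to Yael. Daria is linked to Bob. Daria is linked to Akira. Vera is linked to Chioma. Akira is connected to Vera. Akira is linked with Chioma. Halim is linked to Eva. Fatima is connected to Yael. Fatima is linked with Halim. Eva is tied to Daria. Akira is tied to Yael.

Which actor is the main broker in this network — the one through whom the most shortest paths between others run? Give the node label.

Unnormalized betweenness of each node: Akira:101/6, Arjun:3/2, Bob:2, Chioma:0, Daria:15/2, Eva:10/3, Fatima:1/3, Halim:9/2, Vera:11/2, Yael:9/2.
Akira has the largest value, 101/6, making it the main broker — the node through which the most shortest paths run.

Akira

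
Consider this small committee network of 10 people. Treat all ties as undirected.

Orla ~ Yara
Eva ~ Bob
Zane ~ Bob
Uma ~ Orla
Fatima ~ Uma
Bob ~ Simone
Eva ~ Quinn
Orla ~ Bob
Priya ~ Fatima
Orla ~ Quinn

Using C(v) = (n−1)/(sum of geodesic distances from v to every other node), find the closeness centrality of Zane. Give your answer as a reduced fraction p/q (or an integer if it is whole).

Distances from Zane: Bob:1, Eva:2, Fatima:4, Orla:2, Priya:5, Quinn:3, Simone:2, Uma:3, Yara:3. Sum = 25.
n = 10, so closeness = 9/25.

9/25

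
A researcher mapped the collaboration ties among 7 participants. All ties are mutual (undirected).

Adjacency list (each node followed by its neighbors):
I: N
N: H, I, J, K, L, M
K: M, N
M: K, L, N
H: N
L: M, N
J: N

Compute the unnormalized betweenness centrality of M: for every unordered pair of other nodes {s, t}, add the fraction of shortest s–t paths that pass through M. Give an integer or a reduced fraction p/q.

1/2

Pairs whose geodesics pass through M — L–K: 1/2.
All other pairs contribute 0.
Summing the contributions gives betweenness(M) = 1/2.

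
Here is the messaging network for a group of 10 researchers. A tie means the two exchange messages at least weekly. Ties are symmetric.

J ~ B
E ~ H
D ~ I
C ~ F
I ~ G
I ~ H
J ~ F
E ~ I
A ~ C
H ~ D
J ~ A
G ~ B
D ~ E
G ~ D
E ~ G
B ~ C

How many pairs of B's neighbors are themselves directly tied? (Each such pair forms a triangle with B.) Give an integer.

0

B's neighbors are C, G, and J, but none of them are tied to each other, so no triangle contains B.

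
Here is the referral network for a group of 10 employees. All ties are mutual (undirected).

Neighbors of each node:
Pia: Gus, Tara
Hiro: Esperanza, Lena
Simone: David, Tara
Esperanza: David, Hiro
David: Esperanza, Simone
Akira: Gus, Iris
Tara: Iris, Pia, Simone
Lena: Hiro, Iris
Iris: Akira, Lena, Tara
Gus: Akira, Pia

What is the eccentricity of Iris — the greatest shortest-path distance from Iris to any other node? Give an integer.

3

Distances from Iris: Akira:1, David:3, Esperanza:3, Gus:2, Hiro:2, Lena:1, Pia:2, Simone:2, Tara:1.
The largest is 3 (to Esperanza and David), so the eccentricity of Iris is 3.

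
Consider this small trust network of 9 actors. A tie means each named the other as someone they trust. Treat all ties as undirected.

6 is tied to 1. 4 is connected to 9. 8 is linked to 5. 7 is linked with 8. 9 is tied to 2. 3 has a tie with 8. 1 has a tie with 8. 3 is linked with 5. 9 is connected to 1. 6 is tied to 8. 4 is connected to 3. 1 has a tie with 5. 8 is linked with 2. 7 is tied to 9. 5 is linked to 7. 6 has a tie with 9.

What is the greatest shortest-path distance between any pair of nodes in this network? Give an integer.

2

Eccentricity of each node (its greatest distance to any other): 1:2, 2:2, 3:2, 4:2, 5:2, 6:2, 7:2, 8:2, 9:2.
The maximum eccentricity is 2, realized for instance by the pair 2–7 via 2 – 9 – 7. So the diameter is 2.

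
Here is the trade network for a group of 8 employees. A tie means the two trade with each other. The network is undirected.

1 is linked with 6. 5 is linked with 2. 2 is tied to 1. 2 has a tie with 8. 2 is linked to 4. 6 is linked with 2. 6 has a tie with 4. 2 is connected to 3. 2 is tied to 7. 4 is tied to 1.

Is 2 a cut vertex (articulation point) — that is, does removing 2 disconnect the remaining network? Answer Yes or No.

Yes

Removing 2 leaves {5} with no path to {1, 4, and 6}, so the network splits into 5 components. 2 is a cut vertex.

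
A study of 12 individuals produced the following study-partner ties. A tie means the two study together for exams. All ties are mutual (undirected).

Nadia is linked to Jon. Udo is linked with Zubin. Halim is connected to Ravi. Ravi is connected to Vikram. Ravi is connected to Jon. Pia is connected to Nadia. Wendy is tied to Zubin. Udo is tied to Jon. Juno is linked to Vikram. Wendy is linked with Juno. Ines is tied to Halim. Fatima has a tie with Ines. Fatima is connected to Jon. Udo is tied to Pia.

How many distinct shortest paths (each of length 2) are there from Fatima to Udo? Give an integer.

1

The shortest distance is 2, and the only length-2 path is Fatima–Jon–Udo. So there is exactly 1 shortest path.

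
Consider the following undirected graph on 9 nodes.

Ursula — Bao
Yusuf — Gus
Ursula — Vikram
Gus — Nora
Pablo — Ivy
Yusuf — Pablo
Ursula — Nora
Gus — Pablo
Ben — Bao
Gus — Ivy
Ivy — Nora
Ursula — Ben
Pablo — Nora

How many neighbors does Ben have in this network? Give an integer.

2

Ben is directly tied to Bao and Ursula. That is 2 neighbors, so the degree of Ben is 2.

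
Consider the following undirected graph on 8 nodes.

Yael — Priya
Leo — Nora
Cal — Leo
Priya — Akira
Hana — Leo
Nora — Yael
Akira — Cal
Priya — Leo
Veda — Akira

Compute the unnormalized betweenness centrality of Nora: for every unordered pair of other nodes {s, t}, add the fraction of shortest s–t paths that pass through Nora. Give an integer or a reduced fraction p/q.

4/3

Pairs whose geodesics pass through Nora — Hana–Yael: 1/2; Cal–Yael: 1/3; Yael–Leo: 1/2.
All other pairs contribute 0.
Summing the contributions gives betweenness(Nora) = 4/3.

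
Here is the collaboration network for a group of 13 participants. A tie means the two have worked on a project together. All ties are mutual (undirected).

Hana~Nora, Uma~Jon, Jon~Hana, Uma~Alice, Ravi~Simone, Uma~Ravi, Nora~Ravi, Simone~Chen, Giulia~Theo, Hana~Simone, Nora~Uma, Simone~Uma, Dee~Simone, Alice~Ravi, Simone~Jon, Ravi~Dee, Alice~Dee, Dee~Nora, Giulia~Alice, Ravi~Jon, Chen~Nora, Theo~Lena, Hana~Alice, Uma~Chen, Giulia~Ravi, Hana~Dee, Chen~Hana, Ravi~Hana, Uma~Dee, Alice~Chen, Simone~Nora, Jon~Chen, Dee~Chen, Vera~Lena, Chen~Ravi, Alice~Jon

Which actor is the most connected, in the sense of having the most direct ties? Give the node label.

Degrees — Alice:7, Chen:8, Dee:7, Giulia:3, Hana:7, Jon:6, Lena:2, Nora:6, Ravi:9, Simone:7, Theo:2, Uma:7, Vera:1.
The maximum is 9, attained only by Ravi.

Ravi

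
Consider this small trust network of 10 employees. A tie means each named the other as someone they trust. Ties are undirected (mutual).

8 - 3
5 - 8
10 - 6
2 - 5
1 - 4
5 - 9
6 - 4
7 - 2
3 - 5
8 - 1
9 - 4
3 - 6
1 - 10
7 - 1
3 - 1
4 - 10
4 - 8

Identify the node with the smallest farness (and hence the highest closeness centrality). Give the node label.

Farness (sum of distances to all others) for each node — 1:13, 2:19, 3:14, 4:14, 5:15, 6:17, 7:18, 8:14, 9:17, 10:17.
The smallest farness is 13, for 1, so 1 has the highest closeness.

1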